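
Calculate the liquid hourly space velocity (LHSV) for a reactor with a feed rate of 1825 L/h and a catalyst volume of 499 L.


LHSV = volumetric feed rate / catalyst volume
= 1825 L/h / 499 L
= 3.657 h^-1

3.657 h^-1


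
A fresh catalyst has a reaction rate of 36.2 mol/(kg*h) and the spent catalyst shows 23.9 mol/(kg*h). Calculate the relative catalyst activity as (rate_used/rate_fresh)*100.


Activity (%) = (rate_used / rate_fresh) * 100
rate_used = 23.9, rate_fresh = 36.2
= (23.9 / 36.2) * 100
= 0.6602 * 100 = 66.02

66.02 %


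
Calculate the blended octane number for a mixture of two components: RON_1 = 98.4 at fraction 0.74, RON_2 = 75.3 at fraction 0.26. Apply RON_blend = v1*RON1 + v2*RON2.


Linear blending: RON_blend = sum(vi * RONi)
Contribution 1: 0.74 * 98.4 = 72.816
Contribution 2: 0.26 * 75.3 = 19.578
RON_blend = 72.816 + 19.578 = 92.394

92.394


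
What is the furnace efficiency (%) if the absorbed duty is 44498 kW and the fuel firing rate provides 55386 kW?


Furnace efficiency = Q_absorbed / Q_fuel * 100
= 44498 / 55386 * 100 = 80.34

80.34 %


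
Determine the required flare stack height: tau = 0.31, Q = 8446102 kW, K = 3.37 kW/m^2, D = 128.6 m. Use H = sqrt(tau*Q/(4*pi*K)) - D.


tau*Q/(4*pi*K) = 0.31 * 8446102 / (4 * pi * 3.37) = 61827
sqrt(61827) = 248.65
H = 248.65 - 128.6 = 120.1

120.1 m


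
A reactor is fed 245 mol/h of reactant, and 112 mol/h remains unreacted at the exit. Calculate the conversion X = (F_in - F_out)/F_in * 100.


X = (F_in - F_out) / F_in * 100
Moles reacted = 245 - 112 = 133
X = 133 / 245 * 100
= 0.5429 * 100
= 54.29 %

54.29 %


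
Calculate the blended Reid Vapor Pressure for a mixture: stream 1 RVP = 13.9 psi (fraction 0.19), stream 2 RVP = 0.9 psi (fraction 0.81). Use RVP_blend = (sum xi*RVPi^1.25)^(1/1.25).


Chevron index: RVP_blend = (sum xi*RVPi^1.25)^(1/1.25)
RVP^1.25 terms: 0.19 * 13.9^1.25 + 0.81 * 0.9^1.25 = 5.80948
RVP_blend = 5.80948^(1/1.25) = 4.086

4.086 psi


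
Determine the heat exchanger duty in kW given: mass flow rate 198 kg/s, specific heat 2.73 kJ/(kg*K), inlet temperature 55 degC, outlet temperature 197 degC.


Q = m_dot * cp * delta_T
delta_T = 197 - 55 = 142 K
Q = 198 * 2.73 * 142
= 540.54 * 142
= 76756.68 kW

76756.68 kW


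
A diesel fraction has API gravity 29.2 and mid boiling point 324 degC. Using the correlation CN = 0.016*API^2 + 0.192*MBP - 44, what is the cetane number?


CN = 0.016 * 29.2^2 + 0.192 * 324 - 44
CN = 13.64224 + 62.208 - 44 = 31.85024

31.85024


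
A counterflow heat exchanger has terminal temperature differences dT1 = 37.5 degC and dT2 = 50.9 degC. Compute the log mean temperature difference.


LMTD = (dT1 - dT2) / ln(dT1/dT2)
= (37.5 - 50.9) / ln(37.5 / 50.9) = -13.4 / -0.305522 = 43.86

43.86 degC


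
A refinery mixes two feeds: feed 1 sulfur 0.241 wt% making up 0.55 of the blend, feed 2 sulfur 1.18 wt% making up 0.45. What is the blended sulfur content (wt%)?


Linear sulfur blending: S_blend = x1*S1 + x2*S2
Contribution 1: 0.55 * 0.241 = 0.13255 wt%
Contribution 2: 0.45 * 1.18 = 0.531 wt%
S_blend = 0.13255 + 0.531 = 0.66355

0.66355 wt%


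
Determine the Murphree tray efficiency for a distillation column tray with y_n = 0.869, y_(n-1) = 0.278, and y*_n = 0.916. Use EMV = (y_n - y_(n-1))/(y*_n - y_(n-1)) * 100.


Murphree vapor efficiency: EMV = (y_n - y_(n-1)) / (y*_n - y_(n-1)) * 100
EMV = (0.869 - 0.278) / (0.916 - 0.278) * 100 = 0.591 / 0.638 * 100 = 92.63

92.63 %


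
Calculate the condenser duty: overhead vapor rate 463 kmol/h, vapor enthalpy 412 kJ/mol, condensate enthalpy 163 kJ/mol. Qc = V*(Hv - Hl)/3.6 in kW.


Qc = 463 * (412 - 163) / 3.6 = 463 * 249 / 3.6 = 32020

32020 kW


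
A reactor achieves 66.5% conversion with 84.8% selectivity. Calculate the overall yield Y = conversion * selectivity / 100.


Overall yield = conversion (%) * selectivity (%) / 100
Conversion = 66.5%, Selectivity = 84.8%
Y = 66.5 * 84.8 / 100
= 56.392 %

56.392 %


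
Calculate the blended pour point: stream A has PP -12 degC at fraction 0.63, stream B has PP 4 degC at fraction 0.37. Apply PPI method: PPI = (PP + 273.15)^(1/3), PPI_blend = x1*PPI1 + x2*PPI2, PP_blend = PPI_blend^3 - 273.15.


PPI_1 = (-12 + 273.15)^(1/3) = 6.391901
PPI_2 = (4 + 273.15)^(1/3) = 6.51986
PPI_blend = 0.63 * 6.391901 + 0.37 * 6.51986 = 6.439246
PP_blend = 6.439246^3 - 273.15 = 266.9962 - 273.15 = -6.15

-6.15 degC


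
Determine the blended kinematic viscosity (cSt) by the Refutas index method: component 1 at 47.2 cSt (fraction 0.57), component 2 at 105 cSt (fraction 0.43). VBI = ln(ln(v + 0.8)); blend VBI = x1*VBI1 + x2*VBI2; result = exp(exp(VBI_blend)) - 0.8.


Refutas method: VBN_i = 14.534*ln(ln(visc_i + 0.8)) + 10.975, blended linearly by mass fraction; since VBN is linear in VBI_i = ln(ln(visc_i + 0.8)) and the fractions sum to 1, blend VBI directly: visc = exp(exp(VBI_blend)) - 0.8
VBI_1 = ln(ln(47.2 + 0.8)) = 1.35356
VBI_2 = ln(ln(105 + 0.8)) = 1.53935
VBI_blend = 0.57 * 1.35356 + 0.43 * 1.53935 = 1.43345
visc_blend = exp(exp(1.43345)) - 0.8 = 65.43

65.43 cSt


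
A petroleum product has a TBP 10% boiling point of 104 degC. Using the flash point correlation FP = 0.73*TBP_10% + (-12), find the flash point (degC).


FP = 0.73 * 104 + (-12) = 63.92

63.92 degC


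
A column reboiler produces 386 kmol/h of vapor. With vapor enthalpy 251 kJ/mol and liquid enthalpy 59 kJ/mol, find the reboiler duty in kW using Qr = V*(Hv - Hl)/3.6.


Qr = 386 * (251 - 59) / 3.6 = 386 * 192 / 3.6 = 20590

20590 kW


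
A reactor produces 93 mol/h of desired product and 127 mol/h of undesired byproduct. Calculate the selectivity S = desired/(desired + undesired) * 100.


Selectivity = desired / (desired + undesired) * 100
Total products = 93 + 127 = 220 mol/h
S = 93 / 220 * 100
= 0.4227 * 100
= 42.27 %

42.27 %


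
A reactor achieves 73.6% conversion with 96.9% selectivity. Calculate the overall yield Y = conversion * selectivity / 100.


Overall yield = conversion (%) * selectivity (%) / 100
Conversion = 73.6%, Selectivity = 96.9%
Y = 73.6 * 96.9 / 100
= 71.3184 %

71.3184 %


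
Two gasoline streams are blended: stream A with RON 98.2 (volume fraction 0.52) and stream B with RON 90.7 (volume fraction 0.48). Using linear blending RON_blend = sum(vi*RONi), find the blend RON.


Linear blending: RON_blend = sum(vi * RONi)
Contribution 1: 0.52 * 98.2 = 51.064
Contribution 2: 0.48 * 90.7 = 43.536
RON_blend = 51.064 + 43.536 = 94.6

94.6


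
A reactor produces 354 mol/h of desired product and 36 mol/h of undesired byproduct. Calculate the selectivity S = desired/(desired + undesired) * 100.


Selectivity = desired / (desired + undesired) * 100
Total products = 354 + 36 = 390 mol/h
S = 354 / 390 * 100
= 0.9077 * 100
= 90.77 %

90.77 %


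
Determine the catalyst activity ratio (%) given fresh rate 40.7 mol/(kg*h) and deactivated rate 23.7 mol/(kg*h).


Activity (%) = (rate_used / rate_fresh) * 100
rate_used = 23.7, rate_fresh = 40.7
= (23.7 / 40.7) * 100
= 0.5823 * 100 = 58.23

58.23 %


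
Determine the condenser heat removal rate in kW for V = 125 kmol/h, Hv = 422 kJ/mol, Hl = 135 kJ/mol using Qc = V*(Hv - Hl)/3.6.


Qc = 125 * (422 - 135) / 3.6 = 125 * 287 / 3.6 = 9965

9965 kW


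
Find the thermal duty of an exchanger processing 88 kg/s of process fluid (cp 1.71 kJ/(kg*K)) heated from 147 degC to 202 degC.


Q = m_dot * cp * delta_T
delta_T = 202 - 147 = 55 K
Q = 88 * 1.71 * 55
= 150.48 * 55
= 8276.4 kW

8276.4 kW


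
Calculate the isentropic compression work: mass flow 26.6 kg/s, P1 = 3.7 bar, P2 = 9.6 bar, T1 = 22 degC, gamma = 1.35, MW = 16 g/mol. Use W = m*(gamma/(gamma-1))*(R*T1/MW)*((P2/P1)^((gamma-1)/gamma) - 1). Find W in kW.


Isentropic work: W = m*(gamma/(gamma-1))*(R*T1/MW)*((P2/P1)^((gamma-1)/gamma) - 1)
T1 = 22 + 273.15 = 295.15 K
Pressure ratio = 9.6 / 3.7 = 2.59459
Exponent = (1.35 - 1)/1.35 = 0.259259
(P2/P1)^exp - 1 = 2.59459^0.259259 - 1 = 0.280416
W = 26.6 * 1.35 / 0.35 * 8.314 * 295.15 / 16 * 0.280416 = 4412

4412 kW


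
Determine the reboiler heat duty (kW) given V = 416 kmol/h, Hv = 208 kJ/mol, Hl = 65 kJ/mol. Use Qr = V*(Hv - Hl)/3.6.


Qr = 416 * (208 - 65) / 3.6 = 416 * 143 / 3.6 = 16520

16520 kW


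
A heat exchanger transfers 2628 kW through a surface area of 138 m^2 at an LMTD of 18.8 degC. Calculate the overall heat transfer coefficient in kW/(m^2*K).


From Q = U*A*LMTD, U = Q / (A * LMTD)
U = 2628 / (138 * 18.8) = 2628 / 2594.4 = 1.013

1.013 kW/(m^2*K)


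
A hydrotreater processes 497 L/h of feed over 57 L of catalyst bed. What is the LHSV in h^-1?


LHSV = volumetric feed rate / catalyst volume
= 497 L/h / 57 L
= 8.719 h^-1

8.719 h^-1


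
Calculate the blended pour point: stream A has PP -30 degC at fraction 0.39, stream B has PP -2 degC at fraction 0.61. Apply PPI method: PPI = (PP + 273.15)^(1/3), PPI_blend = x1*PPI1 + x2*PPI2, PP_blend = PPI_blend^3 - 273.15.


PPI_1 = (-30 + 273.15)^(1/3) = 6.241535
PPI_2 = (-2 + 273.15)^(1/3) = 6.472467
PPI_blend = 0.39 * 6.241535 + 0.61 * 6.472467 = 6.382404
PP_blend = 6.382404^3 - 273.15 = 259.9877 - 273.15 = -13.16

-13.16 degC


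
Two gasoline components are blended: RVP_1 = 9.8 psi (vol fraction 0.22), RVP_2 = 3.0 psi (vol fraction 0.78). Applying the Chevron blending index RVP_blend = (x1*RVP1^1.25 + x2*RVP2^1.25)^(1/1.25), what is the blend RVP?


Chevron index: RVP_blend = (sum xi*RVPi^1.25)^(1/1.25)
RVP^1.25 terms: 0.22 * 9.8^1.25 + 0.78 * 3.0^1.25 = 6.89427
RVP_blend = 6.89427^(1/1.25) = 4.686

4.686 psi


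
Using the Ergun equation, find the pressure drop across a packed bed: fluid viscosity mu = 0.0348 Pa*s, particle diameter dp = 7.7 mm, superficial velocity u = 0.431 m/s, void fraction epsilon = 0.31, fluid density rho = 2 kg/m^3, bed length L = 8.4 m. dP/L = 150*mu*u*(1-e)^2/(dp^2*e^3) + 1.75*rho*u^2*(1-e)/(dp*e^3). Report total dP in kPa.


dp = 7.7 mm = 0.0077 m
Viscous term = 150*0.0348*0.431*(1-0.31)^2 / (0.0077^2*0.31^3) = 606428
Inertial term = 1.75*2*0.431^2*(1-0.31) / (0.0077*0.31^3) = 1955.67
dP/L = 606428 + 1955.67 = 608384 Pa/m
dP = 608384 * 8.4 / 1000 = 5110 kPa

5110 kPa


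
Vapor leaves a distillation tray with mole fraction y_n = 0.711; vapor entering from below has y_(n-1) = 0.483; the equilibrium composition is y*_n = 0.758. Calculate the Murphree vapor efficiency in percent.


Murphree vapor efficiency: EMV = (y_n - y_(n-1)) / (y*_n - y_(n-1)) * 100
EMV = (0.711 - 0.483) / (0.758 - 0.483) * 100 = 0.228 / 0.275 * 100 = 82.91

82.91 %


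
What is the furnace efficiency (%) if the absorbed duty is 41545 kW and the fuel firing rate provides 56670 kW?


Furnace efficiency = Q_absorbed / Q_fuel * 100
= 41545 / 56670 * 100 = 73.31

73.31 %


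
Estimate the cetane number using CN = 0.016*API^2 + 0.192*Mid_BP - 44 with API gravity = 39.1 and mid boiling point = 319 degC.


CN = 0.016 * 39.1^2 + 0.192 * 319 - 44
CN = 24.46096 + 61.248 - 44 = 41.70896

41.70896


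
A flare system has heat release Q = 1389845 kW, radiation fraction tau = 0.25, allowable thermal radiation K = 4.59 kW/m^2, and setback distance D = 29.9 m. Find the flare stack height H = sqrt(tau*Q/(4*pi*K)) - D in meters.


tau*Q/(4*pi*K) = 0.25 * 1389845 / (4 * pi * 4.59) = 6023.98
sqrt(6023.98) = 77.6143
H = 77.6143 - 29.9 = 47.71

47.71 m


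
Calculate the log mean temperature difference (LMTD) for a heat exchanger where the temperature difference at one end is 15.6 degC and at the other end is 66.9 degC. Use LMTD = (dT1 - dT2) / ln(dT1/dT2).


LMTD = (dT1 - dT2) / ln(dT1/dT2)
= (15.6 - 66.9) / ln(15.6 / 66.9) = -51.3 / -1.45593 = 35.24

35.24 degC


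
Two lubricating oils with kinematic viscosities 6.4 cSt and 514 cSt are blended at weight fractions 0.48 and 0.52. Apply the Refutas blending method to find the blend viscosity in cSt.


Refutas method: VBN_i = 14.534*ln(ln(visc_i + 0.8)) + 10.975, blended linearly by mass fraction; since VBN is linear in VBI_i = ln(ln(visc_i + 0.8)) and the fractions sum to 1, blend VBI directly: visc = exp(exp(VBI_blend)) - 0.8
VBI_1 = ln(ln(6.4 + 0.8)) = 0.680103
VBI_2 = ln(ln(514 + 0.8)) = 1.83159
VBI_blend = 0.48 * 0.680103 + 0.52 * 1.83159 = 1.27888
visc_blend = exp(exp(1.27888)) - 0.8 = 35.53

35.53 cSt


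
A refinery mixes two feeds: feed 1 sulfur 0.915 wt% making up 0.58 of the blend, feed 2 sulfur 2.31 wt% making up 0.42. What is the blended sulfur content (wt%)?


Linear sulfur blending: S_blend = x1*S1 + x2*S2
Contribution 1: 0.58 * 0.915 = 0.5307 wt%
Contribution 2: 0.42 * 2.31 = 0.9702 wt%
S_blend = 0.5307 + 0.9702 = 1.5009

1.5009 wt%


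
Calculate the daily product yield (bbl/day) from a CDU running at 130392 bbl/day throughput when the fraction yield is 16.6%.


Crude throughput = 130392 bbl/day
Fraction yield = 16.6%
yield = throughput * fraction / 100
yield = 130392 * 16.6 / 100 = 21645.072

21645.072 bbl/day


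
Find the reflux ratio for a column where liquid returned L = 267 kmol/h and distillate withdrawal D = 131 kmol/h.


Reflux ratio definition: R = L / D (liquid returned / distillate withdrawn)
L = 267 kmol/h, D = 131 kmol/h
R = 267 / 131 = 2.038

2.038


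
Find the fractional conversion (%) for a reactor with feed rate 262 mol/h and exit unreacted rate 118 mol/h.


X = (F_in - F_out) / F_in * 100
Moles reacted = 262 - 118 = 144
X = 144 / 262 * 100
= 0.5496 * 100
= 54.96 %

54.96 %


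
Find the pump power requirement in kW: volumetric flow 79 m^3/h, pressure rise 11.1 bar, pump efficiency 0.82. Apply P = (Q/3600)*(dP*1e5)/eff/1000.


Q = 79 / 3600 = 0.0219444 m^3/s
P = 0.0219444 * (11.1 * 1e5) / 0.82 / 1000 = 29.71

29.71 kW


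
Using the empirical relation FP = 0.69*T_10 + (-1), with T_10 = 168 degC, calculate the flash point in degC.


FP = 0.69 * 168 + (-1) = 114.92

114.92 degC


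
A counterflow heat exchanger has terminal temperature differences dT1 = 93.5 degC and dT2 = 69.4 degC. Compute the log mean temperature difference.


LMTD = (dT1 - dT2) / ln(dT1/dT2)
= (93.5 - 69.4) / ln(93.5 / 69.4) = 24.1 / 0.298075 = 80.85

80.85 degC


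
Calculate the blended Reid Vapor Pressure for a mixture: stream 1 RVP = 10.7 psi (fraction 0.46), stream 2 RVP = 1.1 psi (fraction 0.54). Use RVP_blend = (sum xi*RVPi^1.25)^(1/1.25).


Chevron index: RVP_blend = (sum xi*RVPi^1.25)^(1/1.25)
RVP^1.25 terms: 0.46 * 10.7^1.25 + 0.54 * 1.1^1.25 = 9.51032
RVP_blend = 9.51032^(1/1.25) = 6.061

6.061 psi


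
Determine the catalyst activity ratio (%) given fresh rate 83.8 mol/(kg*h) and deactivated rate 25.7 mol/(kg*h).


Activity (%) = (rate_used / rate_fresh) * 100
rate_used = 25.7, rate_fresh = 83.8
= (25.7 / 83.8) * 100
= 0.3067 * 100 = 30.67

30.67 %


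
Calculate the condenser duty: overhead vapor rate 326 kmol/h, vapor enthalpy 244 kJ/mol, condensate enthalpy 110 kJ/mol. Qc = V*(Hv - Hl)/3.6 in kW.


Qc = 326 * (244 - 110) / 3.6 = 326 * 134 / 3.6 = 12130

12130 kW


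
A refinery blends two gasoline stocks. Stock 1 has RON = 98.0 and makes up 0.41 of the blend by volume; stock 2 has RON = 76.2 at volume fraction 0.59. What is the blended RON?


Linear blending: RON_blend = sum(vi * RONi)
Contribution 1: 0.41 * 98.0 = 40.18
Contribution 2: 0.59 * 76.2 = 44.958
RON_blend = 40.18 + 44.958 = 85.138

85.138


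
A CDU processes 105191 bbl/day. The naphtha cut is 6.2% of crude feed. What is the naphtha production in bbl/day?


Crude throughput = 105191 bbl/day
Fraction yield = 6.2%
yield = throughput * fraction / 100
yield = 105191 * 6.2 / 100 = 6521.842

6521.842 bbl/day


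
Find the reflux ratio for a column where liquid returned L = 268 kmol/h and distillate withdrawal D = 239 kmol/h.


Reflux ratio definition: R = L / D (liquid returned / distillate withdrawn)
L = 268 kmol/h, D = 239 kmol/h
R = 268 / 239 = 1.121

1.121


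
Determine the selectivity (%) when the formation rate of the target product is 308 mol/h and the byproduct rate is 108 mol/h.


Selectivity = desired / (desired + undesired) * 100
Total products = 308 + 108 = 416 mol/h
S = 308 / 416 * 100
= 0.7404 * 100
= 74.04 %

74.04 %


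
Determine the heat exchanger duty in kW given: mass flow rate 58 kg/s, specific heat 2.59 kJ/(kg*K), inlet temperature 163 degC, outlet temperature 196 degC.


Q = m_dot * cp * delta_T
delta_T = 196 - 163 = 33 K
Q = 58 * 2.59 * 33
= 150.22 * 33
= 4957.26 kW

4957.26 kW


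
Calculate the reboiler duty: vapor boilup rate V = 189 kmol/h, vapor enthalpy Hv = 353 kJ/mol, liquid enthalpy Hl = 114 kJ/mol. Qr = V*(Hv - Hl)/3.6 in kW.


Qr = 189 * (353 - 114) / 3.6 = 189 * 239 / 3.6 = 12550

12550 kW


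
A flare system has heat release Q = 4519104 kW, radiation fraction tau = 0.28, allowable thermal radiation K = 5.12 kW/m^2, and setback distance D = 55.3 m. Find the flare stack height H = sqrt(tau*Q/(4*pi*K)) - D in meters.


tau*Q/(4*pi*K) = 0.28 * 4519104 / (4 * pi * 5.12) = 19666.7
sqrt(19666.7) = 140.238
H = 140.238 - 55.3 = 84.94

84.94 m


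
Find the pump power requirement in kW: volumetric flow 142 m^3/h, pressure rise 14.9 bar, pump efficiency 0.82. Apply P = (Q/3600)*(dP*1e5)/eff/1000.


Q = 142 / 3600 = 0.0394444 m^3/s
P = 0.0394444 * (14.9 * 1e5) / 0.82 / 1000 = 71.67

71.67 kW


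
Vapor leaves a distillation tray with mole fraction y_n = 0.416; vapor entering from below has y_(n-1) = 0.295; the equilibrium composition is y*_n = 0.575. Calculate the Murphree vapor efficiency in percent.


Murphree vapor efficiency: EMV = (y_n - y_(n-1)) / (y*_n - y_(n-1)) * 100
EMV = (0.416 - 0.295) / (0.575 - 0.295) * 100 = 0.121 / 0.28 * 100 = 43.21

43.21 %


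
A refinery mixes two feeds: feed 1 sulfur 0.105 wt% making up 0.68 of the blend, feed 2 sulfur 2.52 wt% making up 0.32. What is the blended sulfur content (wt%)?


Linear sulfur blending: S_blend = x1*S1 + x2*S2
Contribution 1: 0.68 * 0.105 = 0.0714 wt%
Contribution 2: 0.32 * 2.52 = 0.8064 wt%
S_blend = 0.0714 + 0.8064 = 0.8778

0.8778 wt%


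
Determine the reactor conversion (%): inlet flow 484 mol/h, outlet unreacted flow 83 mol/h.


X = (F_in - F_out) / F_in * 100
Moles reacted = 484 - 83 = 401
X = 401 / 484 * 100
= 0.8285 * 100
= 82.85 %

82.85 %


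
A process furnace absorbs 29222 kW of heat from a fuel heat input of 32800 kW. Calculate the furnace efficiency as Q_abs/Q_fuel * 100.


Furnace efficiency = Q_absorbed / Q_fuel * 100
= 29222 / 32800 * 100 = 89.09

89.09 %


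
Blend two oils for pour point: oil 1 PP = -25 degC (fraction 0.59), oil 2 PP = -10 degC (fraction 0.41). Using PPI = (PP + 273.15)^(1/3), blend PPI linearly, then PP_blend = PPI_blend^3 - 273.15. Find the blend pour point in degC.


PPI_1 = (-25 + 273.15)^(1/3) = 6.284028
PPI_2 = (-10 + 273.15)^(1/3) = 6.408176
PPI_blend = 0.59 * 6.284028 + 0.41 * 6.408176 = 6.334929
PP_blend = 6.334929^3 - 273.15 = 254.2291 - 273.15 = -18.92

-18.92 degC


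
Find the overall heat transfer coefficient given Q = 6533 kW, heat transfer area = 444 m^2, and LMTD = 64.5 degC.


From Q = U*A*LMTD, U = Q / (A * LMTD)
U = 6533 / (444 * 64.5) = 6533 / 28638 = 0.2281

0.2281 kW/(m^2*K)


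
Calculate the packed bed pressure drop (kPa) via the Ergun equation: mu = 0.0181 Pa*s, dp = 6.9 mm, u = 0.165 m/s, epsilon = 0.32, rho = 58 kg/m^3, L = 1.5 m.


dp = 6.9 mm = 0.0069 m
Viscous term = 150*0.0181*0.165*(1-0.32)^2 / (0.0069^2*0.32^3) = 132777
Inertial term = 1.75*58*0.165^2*(1-0.32) / (0.0069*0.32^3) = 8310.82
dP/L = 132777 + 8310.82 = 141088 Pa/m
dP = 141088 * 1.5 / 1000 = 211.6 kPa

211.6 kPa


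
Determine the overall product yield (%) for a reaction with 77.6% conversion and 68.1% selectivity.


Overall yield = conversion (%) * selectivity (%) / 100
Conversion = 77.6%, Selectivity = 68.1%
Y = 77.6 * 68.1 / 100
= 52.8456 %

52.8456 %


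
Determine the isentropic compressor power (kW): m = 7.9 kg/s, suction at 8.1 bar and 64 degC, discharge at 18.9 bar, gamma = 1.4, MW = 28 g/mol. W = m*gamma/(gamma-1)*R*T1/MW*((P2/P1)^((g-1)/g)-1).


Isentropic work: W = m*(gamma/(gamma-1))*(R*T1/MW)*((P2/P1)^((gamma-1)/gamma) - 1)
T1 = 64 + 273.15 = 337.15 K
Pressure ratio = 18.9 / 8.1 = 2.33333
Exponent = (1.4 - 1)/1.4 = 0.285714
(P2/P1)^exp - 1 = 2.33333^0.285714 - 1 = 0.273902
W = 7.9 * 1.4 / 0.4 * 8.314 * 337.15 / 28 * 0.273902 = 758.2

758.2 kW


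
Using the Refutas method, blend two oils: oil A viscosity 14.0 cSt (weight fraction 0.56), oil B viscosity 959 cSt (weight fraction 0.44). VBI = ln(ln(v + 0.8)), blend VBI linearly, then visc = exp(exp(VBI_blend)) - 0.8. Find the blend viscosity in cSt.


Refutas method: VBN_i = 14.534*ln(ln(visc_i + 0.8)) + 10.975, blended linearly by mass fraction; since VBN is linear in VBI_i = ln(ln(visc_i + 0.8)) and the fractions sum to 1, blend VBI directly: visc = exp(exp(VBI_blend)) - 0.8
VBI_1 = ln(ln(14.0 + 0.8)) = 0.99126
VBI_2 = ln(ln(959 + 0.8)) = 1.92669
VBI_blend = 0.56 * 0.99126 + 0.44 * 1.92669 = 1.40285
visc_blend = exp(exp(1.40285)) - 0.8 = 57.57

57.57 cSt


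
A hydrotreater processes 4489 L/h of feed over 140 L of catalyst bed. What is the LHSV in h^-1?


LHSV = volumetric feed rate / catalyst volume
= 4489 L/h / 140 L
= 32.06 h^-1

32.06 h^-1


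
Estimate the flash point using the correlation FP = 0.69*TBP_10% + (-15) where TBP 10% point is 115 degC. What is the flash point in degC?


FP = 0.69 * 115 + (-15) = 64.35

64.35 degC


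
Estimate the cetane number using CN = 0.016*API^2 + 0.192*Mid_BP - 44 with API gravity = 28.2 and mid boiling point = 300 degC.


CN = 0.016 * 28.2^2 + 0.192 * 300 - 44
CN = 12.72384 + 57.6 - 44 = 26.32384

26.32384


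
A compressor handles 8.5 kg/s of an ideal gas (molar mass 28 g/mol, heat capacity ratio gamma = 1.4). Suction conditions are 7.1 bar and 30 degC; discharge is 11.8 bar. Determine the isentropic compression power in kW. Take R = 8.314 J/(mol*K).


Isentropic work: W = m*(gamma/(gamma-1))*(R*T1/MW)*((P2/P1)^((gamma-1)/gamma) - 1)
T1 = 30 + 273.15 = 303.15 K
Pressure ratio = 11.8 / 7.1 = 1.66197
Exponent = (1.4 - 1)/1.4 = 0.285714
(P2/P1)^exp - 1 = 1.66197^0.285714 - 1 = 0.156206
W = 8.5 * 1.4 / 0.4 * 8.314 * 303.15 / 28 * 0.156206 = 418.3

418.3 kW


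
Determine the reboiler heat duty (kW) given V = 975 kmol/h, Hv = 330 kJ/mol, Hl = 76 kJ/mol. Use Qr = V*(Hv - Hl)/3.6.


Qr = 975 * (330 - 76) / 3.6 = 975 * 254 / 3.6 = 68790

68790 kW


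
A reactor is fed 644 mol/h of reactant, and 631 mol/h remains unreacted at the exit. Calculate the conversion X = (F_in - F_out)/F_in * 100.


X = (F_in - F_out) / F_in * 100
Moles reacted = 644 - 631 = 13
X = 13 / 644 * 100
= 0.02019 * 100
= 2.019 %

2.019 %


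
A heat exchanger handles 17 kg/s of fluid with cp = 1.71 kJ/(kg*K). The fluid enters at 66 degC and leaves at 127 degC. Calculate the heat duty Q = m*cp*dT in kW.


Q = m_dot * cp * delta_T
delta_T = 127 - 66 = 61 K
Q = 17 * 1.71 * 61
= 29.07 * 61
= 1773.27 kW

1773.27 kW


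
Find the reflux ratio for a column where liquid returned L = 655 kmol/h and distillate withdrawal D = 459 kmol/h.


Reflux ratio definition: R = L / D (liquid returned / distillate withdrawn)
L = 655 kmol/h, D = 459 kmol/h
R = 655 / 459 = 1.427

1.427


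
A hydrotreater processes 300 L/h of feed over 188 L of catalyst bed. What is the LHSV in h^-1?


LHSV = volumetric feed rate / catalyst volume
= 300 L/h / 188 L
= 1.596 h^-1

1.596 h^-1


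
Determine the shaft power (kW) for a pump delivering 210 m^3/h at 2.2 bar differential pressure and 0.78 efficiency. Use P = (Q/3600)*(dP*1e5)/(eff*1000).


Q = 210 / 3600 = 0.0583333 m^3/s
P = 0.0583333 * (2.2 * 1e5) / 0.78 / 1000 = 16.45

16.45 kW


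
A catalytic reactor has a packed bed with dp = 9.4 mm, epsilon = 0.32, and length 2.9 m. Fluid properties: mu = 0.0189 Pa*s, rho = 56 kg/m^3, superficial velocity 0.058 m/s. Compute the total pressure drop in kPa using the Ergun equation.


dp = 9.4 mm = 0.0094 m
Viscous term = 150*0.0189*0.058*(1-0.32)^2 / (0.0094^2*0.32^3) = 26259.9
Inertial term = 1.75*56*0.058^2*(1-0.32) / (0.0094*0.32^3) = 727.802
dP/L = 26259.9 + 727.802 = 26987.7 Pa/m
dP = 26987.7 * 2.9 / 1000 = 78.26 kPa

78.26 kPa


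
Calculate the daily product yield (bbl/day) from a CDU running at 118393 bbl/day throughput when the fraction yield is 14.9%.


Crude throughput = 118393 bbl/day
Fraction yield = 14.9%
yield = throughput * fraction / 100
yield = 118393 * 14.9 / 100 = 17640.557

17640.557 bbl/day


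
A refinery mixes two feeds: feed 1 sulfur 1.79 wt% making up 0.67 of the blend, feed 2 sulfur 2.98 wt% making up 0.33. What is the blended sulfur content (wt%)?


Linear sulfur blending: S_blend = x1*S1 + x2*S2
Contribution 1: 0.67 * 1.79 = 1.1993 wt%
Contribution 2: 0.33 * 2.98 = 0.9834 wt%
S_blend = 1.1993 + 0.9834 = 2.1827

2.1827 wt%


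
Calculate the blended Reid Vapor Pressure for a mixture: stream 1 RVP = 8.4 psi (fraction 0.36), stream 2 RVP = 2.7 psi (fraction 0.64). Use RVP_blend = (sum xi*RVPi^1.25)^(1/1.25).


Chevron index: RVP_blend = (sum xi*RVPi^1.25)^(1/1.25)
RVP^1.25 terms: 0.36 * 8.4^1.25 + 0.64 * 2.7^1.25 = 7.36321
RVP_blend = 7.36321^(1/1.25) = 4.939

4.939 psi


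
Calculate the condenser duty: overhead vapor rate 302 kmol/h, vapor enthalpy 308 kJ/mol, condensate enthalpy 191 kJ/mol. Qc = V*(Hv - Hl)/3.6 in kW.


Qc = 302 * (308 - 191) / 3.6 = 302 * 117 / 3.6 = 9815

9815 kW


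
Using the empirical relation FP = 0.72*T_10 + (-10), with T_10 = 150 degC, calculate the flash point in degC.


FP = 0.72 * 150 + (-10) = 98

98 degC


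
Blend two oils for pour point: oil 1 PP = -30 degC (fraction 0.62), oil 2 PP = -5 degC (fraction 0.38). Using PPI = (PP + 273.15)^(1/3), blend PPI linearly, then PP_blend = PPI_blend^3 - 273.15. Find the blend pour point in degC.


PPI_1 = (-30 + 273.15)^(1/3) = 6.241535
PPI_2 = (-5 + 273.15)^(1/3) = 6.448508
PPI_blend = 0.62 * 6.241535 + 0.38 * 6.448508 = 6.320185
PP_blend = 6.320185^3 - 273.15 = 252.4581 - 273.15 = -20.69

-20.69 degC


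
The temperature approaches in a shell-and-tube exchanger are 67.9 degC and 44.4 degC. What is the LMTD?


LMTD = (dT1 - dT2) / ln(dT1/dT2)
= (67.9 - 44.4) / ln(67.9 / 44.4) = 23.5 / 0.424797 = 55.32

55.32 degC


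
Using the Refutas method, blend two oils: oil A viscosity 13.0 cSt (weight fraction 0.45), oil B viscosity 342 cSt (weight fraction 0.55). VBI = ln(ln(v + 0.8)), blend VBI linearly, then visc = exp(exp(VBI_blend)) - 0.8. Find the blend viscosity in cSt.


Refutas method: VBN_i = 14.534*ln(ln(visc_i + 0.8)) + 10.975, blended linearly by mass fraction; since VBN is linear in VBI_i = ln(ln(visc_i + 0.8)) and the fractions sum to 1, blend VBI directly: visc = exp(exp(VBI_blend)) - 0.8
VBI_1 = ln(ln(13.0 + 0.8)) = 0.964955
VBI_2 = ln(ln(342 + 0.8)) = 1.76424
VBI_blend = 0.45 * 0.964955 + 0.55 * 1.76424 = 1.40456
visc_blend = exp(exp(1.40456)) - 0.8 = 57.98

57.98 cSt


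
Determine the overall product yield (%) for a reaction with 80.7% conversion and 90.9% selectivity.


Overall yield = conversion (%) * selectivity (%) / 100
Conversion = 80.7%, Selectivity = 90.9%
Y = 80.7 * 90.9 / 100
= 73.3563 %

73.3563 %


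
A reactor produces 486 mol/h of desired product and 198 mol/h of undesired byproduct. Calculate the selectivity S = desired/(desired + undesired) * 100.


Selectivity = desired / (desired + undesired) * 100
Total products = 486 + 198 = 684 mol/h
S = 486 / 684 * 100
= 0.7105 * 100
= 71.05 %

71.05 %


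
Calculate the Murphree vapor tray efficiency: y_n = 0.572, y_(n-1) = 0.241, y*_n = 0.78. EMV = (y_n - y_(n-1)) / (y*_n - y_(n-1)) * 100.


Murphree vapor efficiency: EMV = (y_n - y_(n-1)) / (y*_n - y_(n-1)) * 100
EMV = (0.572 - 0.241) / (0.78 - 0.241) * 100 = 0.331 / 0.539 * 100 = 61.41

61.41 %


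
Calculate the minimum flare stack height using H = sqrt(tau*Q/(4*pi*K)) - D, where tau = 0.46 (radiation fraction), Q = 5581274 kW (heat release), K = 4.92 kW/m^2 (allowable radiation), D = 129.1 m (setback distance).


tau*Q/(4*pi*K) = 0.46 * 5581274 / (4 * pi * 4.92) = 41525.6
sqrt(41525.6) = 203.778
H = 203.778 - 129.1 = 74.68

74.68 m


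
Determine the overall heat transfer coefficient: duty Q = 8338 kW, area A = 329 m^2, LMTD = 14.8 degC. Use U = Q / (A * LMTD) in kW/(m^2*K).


From Q = U*A*LMTD, U = Q / (A * LMTD)
U = 8338 / (329 * 14.8) = 8338 / 4869.2 = 1.712

1.712 kW/(m^2*K)


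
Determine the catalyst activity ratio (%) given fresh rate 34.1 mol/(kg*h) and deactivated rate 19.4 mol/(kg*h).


Activity (%) = (rate_used / rate_fresh) * 100
rate_used = 19.4, rate_fresh = 34.1
= (19.4 / 34.1) * 100
= 0.5689 * 100 = 56.89

56.89 %


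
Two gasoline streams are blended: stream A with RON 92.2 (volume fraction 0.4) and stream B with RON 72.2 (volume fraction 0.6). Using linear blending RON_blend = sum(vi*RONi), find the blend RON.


Linear blending: RON_blend = sum(vi * RONi)
Contribution 1: 0.4 * 92.2 = 36.88
Contribution 2: 0.6 * 72.2 = 43.32
RON_blend = 36.88 + 43.32 = 80.2

80.2


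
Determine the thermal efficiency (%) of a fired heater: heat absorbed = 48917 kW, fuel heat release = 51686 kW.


Furnace efficiency = Q_absorbed / Q_fuel * 100
= 48917 / 51686 * 100 = 94.64

94.64 %


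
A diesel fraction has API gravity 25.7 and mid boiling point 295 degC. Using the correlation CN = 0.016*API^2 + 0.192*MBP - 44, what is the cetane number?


CN = 0.016 * 25.7^2 + 0.192 * 295 - 44
CN = 10.56784 + 56.64 - 44 = 23.20784

23.20784


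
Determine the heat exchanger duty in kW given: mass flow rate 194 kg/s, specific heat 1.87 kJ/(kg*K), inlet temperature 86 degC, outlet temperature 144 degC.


Q = m_dot * cp * delta_T
delta_T = 144 - 86 = 58 K
Q = 194 * 1.87 * 58
= 362.78 * 58
= 21041.24 kW

21041.24 kW


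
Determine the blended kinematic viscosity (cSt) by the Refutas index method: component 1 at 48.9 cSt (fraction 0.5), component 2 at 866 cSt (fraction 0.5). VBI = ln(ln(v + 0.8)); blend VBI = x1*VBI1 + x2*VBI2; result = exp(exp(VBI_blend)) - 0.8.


Refutas method: VBN_i = 14.534*ln(ln(visc_i + 0.8)) + 10.975, blended linearly by mass fraction; since VBN is linear in VBI_i = ln(ln(visc_i + 0.8)) and the fractions sum to 1, blend VBI directly: visc = exp(exp(VBI_blend)) - 0.8
VBI_1 = ln(ln(48.9 + 0.8)) = 1.36252
VBI_2 = ln(ln(866 + 0.8)) = 1.91173
VBI_blend = 0.5 * 1.36252 + 0.5 * 1.91173 = 1.63712
visc_blend = exp(exp(1.63712)) - 0.8 = 170.0

170.0 cSt


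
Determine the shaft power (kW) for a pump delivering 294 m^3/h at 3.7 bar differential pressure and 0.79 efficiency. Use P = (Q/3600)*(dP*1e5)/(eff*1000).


Q = 294 / 3600 = 0.0816667 m^3/s
P = 0.0816667 * (3.7 * 1e5) / 0.79 / 1000 = 38.25

38.25 kW


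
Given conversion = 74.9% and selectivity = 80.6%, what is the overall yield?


Overall yield = conversion (%) * selectivity (%) / 100
Conversion = 74.9%, Selectivity = 80.6%
Y = 74.9 * 80.6 / 100
= 60.3694 %

60.3694 %


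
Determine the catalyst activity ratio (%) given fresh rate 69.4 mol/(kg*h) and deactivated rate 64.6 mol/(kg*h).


Activity (%) = (rate_used / rate_fresh) * 100
rate_used = 64.6, rate_fresh = 69.4
= (64.6 / 69.4) * 100
= 0.9308 * 100 = 93.08

93.08 %


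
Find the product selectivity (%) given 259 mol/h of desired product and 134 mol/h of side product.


Selectivity = desired / (desired + undesired) * 100
Total products = 259 + 134 = 393 mol/h
S = 259 / 393 * 100
= 0.6590 * 100
= 65.90 %

65.90 %


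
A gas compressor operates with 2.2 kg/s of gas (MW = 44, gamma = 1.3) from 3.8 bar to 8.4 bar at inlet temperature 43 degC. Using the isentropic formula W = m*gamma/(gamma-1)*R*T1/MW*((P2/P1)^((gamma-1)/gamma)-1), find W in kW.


Isentropic work: W = m*(gamma/(gamma-1))*(R*T1/MW)*((P2/P1)^((gamma-1)/gamma) - 1)
T1 = 43 + 273.15 = 316.15 K
Pressure ratio = 8.4 / 3.8 = 2.21053
Exponent = (1.3 - 1)/1.3 = 0.230769
(P2/P1)^exp - 1 = 2.21053^0.230769 - 1 = 0.200879
W = 2.2 * 1.3 / 0.3 * 8.314 * 316.15 / 44 * 0.200879 = 114.4

114.4 kW


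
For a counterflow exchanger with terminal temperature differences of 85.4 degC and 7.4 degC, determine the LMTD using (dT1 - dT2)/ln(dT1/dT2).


LMTD = (dT1 - dT2) / ln(dT1/dT2)
= (85.4 - 7.4) / ln(85.4 / 7.4) = 78 / 2.44587 = 31.89

31.89 degC


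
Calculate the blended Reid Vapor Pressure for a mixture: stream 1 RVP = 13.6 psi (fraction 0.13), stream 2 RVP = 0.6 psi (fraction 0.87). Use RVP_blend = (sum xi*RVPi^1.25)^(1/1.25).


Chevron index: RVP_blend = (sum xi*RVPi^1.25)^(1/1.25)
RVP^1.25 terms: 0.13 * 13.6^1.25 + 0.87 * 0.6^1.25 = 3.85463
RVP_blend = 3.85463^(1/1.25) = 2.943

2.943 psi


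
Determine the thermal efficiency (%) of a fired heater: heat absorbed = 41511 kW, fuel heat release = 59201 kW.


Furnace efficiency = Q_absorbed / Q_fuel * 100
= 41511 / 59201 * 100 = 70.12

70.12 %


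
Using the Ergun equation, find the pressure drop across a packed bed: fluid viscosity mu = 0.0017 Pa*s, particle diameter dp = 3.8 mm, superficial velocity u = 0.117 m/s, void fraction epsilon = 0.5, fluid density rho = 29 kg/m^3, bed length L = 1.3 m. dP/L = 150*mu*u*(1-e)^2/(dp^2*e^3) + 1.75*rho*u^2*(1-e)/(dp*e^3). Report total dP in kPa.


dp = 3.8 mm = 0.0038 m
Viscous term = 150*0.0017*0.117*(1-0.5)^2 / (0.0038^2*0.5^3) = 4132.27
Inertial term = 1.75*29*0.117^2*(1-0.5) / (0.0038*0.5^3) = 731.281
dP/L = 4132.27 + 731.281 = 4863.55 Pa/m
dP = 4863.55 * 1.3 / 1000 = 6.323 kPa

6.323 kPa


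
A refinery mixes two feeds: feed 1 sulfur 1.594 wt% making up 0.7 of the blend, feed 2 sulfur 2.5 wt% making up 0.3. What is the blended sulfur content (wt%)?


Linear sulfur blending: S_blend = x1*S1 + x2*S2
Contribution 1: 0.7 * 1.594 = 1.1158 wt%
Contribution 2: 0.3 * 2.5 = 0.75 wt%
S_blend = 1.1158 + 0.75 = 1.8658

1.8658 wt%


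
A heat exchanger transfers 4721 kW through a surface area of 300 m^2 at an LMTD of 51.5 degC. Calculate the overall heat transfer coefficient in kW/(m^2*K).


From Q = U*A*LMTD, U = Q / (A * LMTD)
U = 4721 / (300 * 51.5) = 4721 / 15450 = 0.3056

0.3056 kW/(m^2*K)


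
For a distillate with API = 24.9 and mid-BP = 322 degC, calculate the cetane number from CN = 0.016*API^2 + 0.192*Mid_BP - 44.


CN = 0.016 * 24.9^2 + 0.192 * 322 - 44
CN = 9.92016 + 61.824 - 44 = 27.74416

27.74416


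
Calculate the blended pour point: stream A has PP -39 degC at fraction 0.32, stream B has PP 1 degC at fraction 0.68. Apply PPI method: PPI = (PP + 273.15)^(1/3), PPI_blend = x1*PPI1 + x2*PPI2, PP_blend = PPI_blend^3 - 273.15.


PPI_1 = (-39 + 273.15)^(1/3) = 6.163557
PPI_2 = (1 + 273.15)^(1/3) = 6.49625
PPI_blend = 0.32 * 6.163557 + 0.68 * 6.49625 = 6.389788
PP_blend = 6.389788^3 - 273.15 = 260.8912 - 273.15 = -12.26

-12.26 degC


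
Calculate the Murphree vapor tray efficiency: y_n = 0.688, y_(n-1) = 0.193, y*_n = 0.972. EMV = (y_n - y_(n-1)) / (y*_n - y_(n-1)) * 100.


Murphree vapor efficiency: EMV = (y_n - y_(n-1)) / (y*_n - y_(n-1)) * 100
EMV = (0.688 - 0.193) / (0.972 - 0.193) * 100 = 0.495 / 0.779 * 100 = 63.54

63.54 %


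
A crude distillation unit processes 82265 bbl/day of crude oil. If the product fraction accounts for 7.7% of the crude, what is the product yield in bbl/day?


Crude throughput = 82265 bbl/day
Fraction yield = 7.7%
yield = throughput * fraction / 100
yield = 82265 * 7.7 / 100 = 6334.405

6334.405 bbl/day


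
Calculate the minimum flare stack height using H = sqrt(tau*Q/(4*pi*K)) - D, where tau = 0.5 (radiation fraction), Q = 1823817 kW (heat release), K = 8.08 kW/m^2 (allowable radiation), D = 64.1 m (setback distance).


tau*Q/(4*pi*K) = 0.5 * 1823817 / (4 * pi * 8.08) = 8981.11
sqrt(8981.11) = 94.7687
H = 94.7687 - 64.1 = 30.67

30.67 m


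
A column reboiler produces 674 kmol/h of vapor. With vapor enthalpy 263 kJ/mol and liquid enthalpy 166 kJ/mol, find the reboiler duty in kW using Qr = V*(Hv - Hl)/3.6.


Qr = 674 * (263 - 166) / 3.6 = 674 * 97 / 3.6 = 18160

18160 kW


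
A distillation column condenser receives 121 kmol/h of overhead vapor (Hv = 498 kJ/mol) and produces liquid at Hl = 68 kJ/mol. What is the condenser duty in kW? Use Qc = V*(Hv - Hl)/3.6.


Qc = 121 * (498 - 68) / 3.6 = 121 * 430 / 3.6 = 14450

14450 kW


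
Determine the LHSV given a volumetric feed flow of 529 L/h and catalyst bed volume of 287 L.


LHSV = volumetric feed rate / catalyst volume
= 529 L/h / 287 L
= 1.843 h^-1

1.843 h^-1


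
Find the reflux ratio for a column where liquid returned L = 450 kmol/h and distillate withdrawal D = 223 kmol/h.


Reflux ratio definition: R = L / D (liquid returned / distillate withdrawn)
L = 450 kmol/h, D = 223 kmol/h
R = 450 / 223 = 2.018

2.018


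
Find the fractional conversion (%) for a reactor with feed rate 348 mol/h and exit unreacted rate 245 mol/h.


X = (F_in - F_out) / F_in * 100
Moles reacted = 348 - 245 = 103
X = 103 / 348 * 100
= 0.2960 * 100
= 29.60 %

29.60 %


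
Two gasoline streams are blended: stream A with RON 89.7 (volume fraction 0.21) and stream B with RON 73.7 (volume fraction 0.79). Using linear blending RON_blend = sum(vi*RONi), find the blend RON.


Linear blending: RON_blend = sum(vi * RONi)
Contribution 1: 0.21 * 89.7 = 18.837
Contribution 2: 0.79 * 73.7 = 58.223
RON_blend = 18.837 + 58.223 = 77.06

77.06


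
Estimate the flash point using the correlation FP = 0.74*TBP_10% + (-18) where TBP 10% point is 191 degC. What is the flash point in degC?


FP = 0.74 * 191 + (-18) = 123.34

123.34 degC


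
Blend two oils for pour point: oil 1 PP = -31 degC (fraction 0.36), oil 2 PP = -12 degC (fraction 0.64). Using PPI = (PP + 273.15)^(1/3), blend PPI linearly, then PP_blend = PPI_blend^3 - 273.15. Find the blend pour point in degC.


PPI_1 = (-31 + 273.15)^(1/3) = 6.232967
PPI_2 = (-12 + 273.15)^(1/3) = 6.391901
PPI_blend = 0.36 * 6.232967 + 0.64 * 6.391901 = 6.334685
PP_blend = 6.334685^3 - 273.15 = 254.1997 - 273.15 = -18.95

-18.95 degC


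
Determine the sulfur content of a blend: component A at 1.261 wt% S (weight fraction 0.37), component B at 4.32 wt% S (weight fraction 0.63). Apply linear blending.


Linear sulfur blending: S_blend = x1*S1 + x2*S2
Contribution 1: 0.37 * 1.261 = 0.46657 wt%
Contribution 2: 0.63 * 4.32 = 2.7216 wt%
S_blend = 0.46657 + 2.7216 = 3.18817

3.18817 wt%


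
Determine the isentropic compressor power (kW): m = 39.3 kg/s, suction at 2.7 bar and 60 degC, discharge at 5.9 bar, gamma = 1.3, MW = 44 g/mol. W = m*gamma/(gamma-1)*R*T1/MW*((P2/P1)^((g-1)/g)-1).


Isentropic work: W = m*(gamma/(gamma-1))*(R*T1/MW)*((P2/P1)^((gamma-1)/gamma) - 1)
T1 = 60 + 273.15 = 333.15 K
Pressure ratio = 5.9 / 2.7 = 2.18519
Exponent = (1.3 - 1)/1.3 = 0.230769
(P2/P1)^exp - 1 = 2.18519^0.230769 - 1 = 0.197688
W = 39.3 * 1.3 / 0.3 * 8.314 * 333.15 / 44 * 0.197688 = 2119

2119 kW


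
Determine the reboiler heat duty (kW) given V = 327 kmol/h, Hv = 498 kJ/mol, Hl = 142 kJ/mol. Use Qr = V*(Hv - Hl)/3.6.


Qr = 327 * (498 - 142) / 3.6 = 327 * 356 / 3.6 = 32340

32340 kW


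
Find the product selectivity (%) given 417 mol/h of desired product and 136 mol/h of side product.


Selectivity = desired / (desired + undesired) * 100
Total products = 417 + 136 = 553 mol/h
S = 417 / 553 * 100
= 0.7541 * 100
= 75.41 %

75.41 %


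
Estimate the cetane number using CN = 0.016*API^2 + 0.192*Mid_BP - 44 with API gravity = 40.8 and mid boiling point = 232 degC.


CN = 0.016 * 40.8^2 + 0.192 * 232 - 44
CN = 26.63424 + 44.544 - 44 = 27.17824

27.17824


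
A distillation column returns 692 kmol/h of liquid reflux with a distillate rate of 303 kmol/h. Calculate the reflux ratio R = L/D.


Reflux ratio definition: R = L / D (liquid returned / distillate withdrawn)
L = 692 kmol/h, D = 303 kmol/h
R = 692 / 303 = 2.284

2.284


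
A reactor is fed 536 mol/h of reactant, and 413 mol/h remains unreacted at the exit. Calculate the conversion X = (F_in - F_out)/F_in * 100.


X = (F_in - F_out) / F_in * 100
Moles reacted = 536 - 413 = 123
X = 123 / 536 * 100
= 0.2295 * 100
= 22.95 %

22.95 %
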